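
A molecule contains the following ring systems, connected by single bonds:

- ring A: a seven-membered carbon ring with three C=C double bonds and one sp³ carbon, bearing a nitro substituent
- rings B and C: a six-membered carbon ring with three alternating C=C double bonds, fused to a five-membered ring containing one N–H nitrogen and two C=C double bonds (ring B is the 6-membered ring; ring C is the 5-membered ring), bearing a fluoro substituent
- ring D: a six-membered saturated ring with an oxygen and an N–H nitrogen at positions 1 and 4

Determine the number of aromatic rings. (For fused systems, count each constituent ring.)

2

Ring A has one sp³ carbon, so it is not fully conjugated — not aromatic (cycloheptatriene).
Rings B and C form a fused bicyclic system (with one N–H) with 9 sp² atoms and 10 π electrons from ring double bonds plus a heteroatom lone pair. 10 = 4(2)+2, so the system is aromatic and both rings count as aromatic (indole).
Ring D has only sp³ atoms, so it is not fully conjugated — not aromatic (morpholine).
Aromatic: B, C. Total: 2.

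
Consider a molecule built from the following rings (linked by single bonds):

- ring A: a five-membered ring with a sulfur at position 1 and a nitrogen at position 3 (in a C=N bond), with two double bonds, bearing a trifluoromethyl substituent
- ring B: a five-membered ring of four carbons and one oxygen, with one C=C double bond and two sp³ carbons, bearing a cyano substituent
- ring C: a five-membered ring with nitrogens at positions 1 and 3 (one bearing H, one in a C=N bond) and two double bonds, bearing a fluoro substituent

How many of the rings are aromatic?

2

Ring A is fully conjugated (every ring atom contributes a p orbital); 2 ring double bonds (4 π electrons) plus a heteroatom lone pair (2) give 6 π electrons. 6 = 4(1)+2, so ring A is aromatic (thiazole).
Ring B has two sp³ carbons, so it is not fully conjugated — not aromatic (2,3-dihydrofuran).
Ring C is planar and fully conjugated; 2 ring double bonds (4 π electrons) plus a heteroatom lone pair (2) give 6 π electrons. 6 = 4(1)+2, so ring C is aromatic (imidazole).
Aromatic: A, C. Total: 2.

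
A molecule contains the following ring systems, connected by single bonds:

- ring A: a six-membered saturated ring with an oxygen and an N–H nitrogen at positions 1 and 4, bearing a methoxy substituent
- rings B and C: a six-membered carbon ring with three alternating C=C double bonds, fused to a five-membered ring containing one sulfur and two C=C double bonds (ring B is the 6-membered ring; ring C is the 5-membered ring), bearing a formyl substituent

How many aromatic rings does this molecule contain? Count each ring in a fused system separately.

2

Ring A has only sp³ atoms, so it is not fully conjugated — not aromatic (morpholine).
Rings B and C form a fused bicyclic system (with one sulfur) with 9 sp² atoms and 10 π electrons from ring double bonds plus a heteroatom lone pair. 10 = 4(2)+2, so the system is aromatic and both rings count as aromatic (benzothiophene).
Aromatic: B, C. Total: 2.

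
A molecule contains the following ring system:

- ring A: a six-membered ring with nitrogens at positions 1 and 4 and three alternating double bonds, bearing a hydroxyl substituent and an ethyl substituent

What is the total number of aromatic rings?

1

Ring A has a continuous p-orbital overlap around the ring; 3 ring double bonds give 6 π electrons. 6 = 4(1)+2, so ring A is aromatic (pyrazine).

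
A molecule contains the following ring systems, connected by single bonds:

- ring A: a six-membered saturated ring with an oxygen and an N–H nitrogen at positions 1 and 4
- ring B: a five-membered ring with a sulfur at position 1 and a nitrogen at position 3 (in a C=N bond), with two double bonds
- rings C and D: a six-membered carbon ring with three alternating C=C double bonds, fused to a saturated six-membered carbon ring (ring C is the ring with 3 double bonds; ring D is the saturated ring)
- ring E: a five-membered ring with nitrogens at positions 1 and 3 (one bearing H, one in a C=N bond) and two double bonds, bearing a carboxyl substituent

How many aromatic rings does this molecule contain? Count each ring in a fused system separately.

3

Ring A has only sp³ atoms, so it is not fully conjugated — not aromatic (morpholine).
Ring B is fully conjugated (every ring atom contributes a p orbital); 2 ring double bonds (4 π electrons) plus a heteroatom lone pair (2) give 6 π electrons. That satisfies 4n+2 with n=1, so ring B is aromatic (thiazole).
Ring C is planar and fully conjugated; 3 ring double bonds give 6 π electrons. Since 6 = 4n+2 (n=1), ring C is aromatic (benzene ring).
Ring D has four sp³ carbons, so it is not fully conjugated — not aromatic (cyclohexane ring).
Ring E is planar and fully conjugated; 2 ring double bonds (4 π electrons) plus a heteroatom lone pair (2) give 6 π electrons. That satisfies 4n+2 with n=1, so ring E is aromatic (imidazole).
Aromatic: B, C, E. Total: 3.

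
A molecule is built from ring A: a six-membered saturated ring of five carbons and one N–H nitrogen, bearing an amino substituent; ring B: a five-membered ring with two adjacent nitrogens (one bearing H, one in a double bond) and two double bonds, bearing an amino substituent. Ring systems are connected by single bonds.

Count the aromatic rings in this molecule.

Ring A has only sp³ atoms, so it is not fully conjugated — not aromatic (piperidine).
Ring B is planar and fully conjugated; 2 ring double bonds (4 π electrons) plus a heteroatom lone pair (2) give 6 π electrons. That satisfies 4n+2 with n=1, so ring B is aromatic (pyrazole).
Aromatic: B. Total: 1.

1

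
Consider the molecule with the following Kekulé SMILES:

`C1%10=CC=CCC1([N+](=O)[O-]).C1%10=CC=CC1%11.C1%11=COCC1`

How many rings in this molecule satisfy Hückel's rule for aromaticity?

0

The SMILES encodes a six-membered carbon ring with two conjugated C=C double bonds and two sp³ carbons; a five-membered carbon ring with two conjugated C=C double bonds and one sp³ carbon; a five-membered ring of four carbons and one oxygen, with one C=C double bond and two sp³ carbons.
The 6-membered ring has two sp³ carbons, so it is not fully conjugated — not aromatic (1,3-cyclohexadiene).
The 5-membered ring has one sp³ carbon, so it is not fully conjugated — not aromatic (cyclopentadiene).
The 5-membered ring with one oxygen has two sp³ carbons, so it is not fully conjugated — not aromatic (2,3-dihydrofuran).
None of the rings are aromatic. Total: 0.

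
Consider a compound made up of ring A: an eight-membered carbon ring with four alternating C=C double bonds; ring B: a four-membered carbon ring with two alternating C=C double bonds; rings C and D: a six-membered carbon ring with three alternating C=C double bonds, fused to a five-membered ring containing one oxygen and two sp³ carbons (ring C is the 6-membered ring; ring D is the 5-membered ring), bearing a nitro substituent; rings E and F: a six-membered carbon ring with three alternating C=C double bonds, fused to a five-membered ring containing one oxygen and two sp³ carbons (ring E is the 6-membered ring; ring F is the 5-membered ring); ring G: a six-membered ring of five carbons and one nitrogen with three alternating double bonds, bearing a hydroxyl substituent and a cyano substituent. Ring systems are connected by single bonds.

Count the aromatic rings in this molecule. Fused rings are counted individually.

3

Ring A has only sp² ring atoms; a planar conformation would have a fully conjugated π system of 8 electrons. But 8 = 4(2), which is 4n not 4n+2, so ring A is not aromatic (cyclooctatetraene) — cyclooctatetraene distorts into a non-planar tub to avoid antiaromaticity.
Ring B has only sp² ring atoms; a planar conformation would have a fully conjugated π system of 4 electrons. But 4 = 4(1), which is 4n not 4n+2, so ring B is not aromatic (cyclobutadiene) — cyclobutadiene is antiaromatic and distorts to a rectangle.
Ring C is planar and fully conjugated; 3 ring double bonds give 6 π electrons. Since 6 = 4n+2 (n=1), ring C is aromatic (benzene ring).
Ring D has two sp³ carbons, so it is not fully conjugated — not aromatic (oxolane ring).
Ring E has a continuous p-orbital overlap around the ring; 3 ring double bonds give 6 π electrons. Since 6 = 4n+2 (n=1), ring E is aromatic (benzene ring).
Ring F has two sp³ carbons, so it is not fully conjugated — not aromatic (oxolane ring).
Ring G is planar and fully conjugated; 3 ring double bonds give 6 π electrons. 6 = 4(1)+2, so ring G is aromatic (pyridine).
Aromatic: C, E, G. Total: 3.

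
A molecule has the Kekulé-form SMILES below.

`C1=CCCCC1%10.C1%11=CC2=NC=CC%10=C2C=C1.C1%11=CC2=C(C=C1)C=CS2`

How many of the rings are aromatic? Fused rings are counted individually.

The SMILES encodes a six-membered carbon ring with one C=C double bond; two fused six-membered rings, each with three alternating double bonds; one ring is all carbon and the other has one ring nitrogen; a six-membered carbon ring with three alternating C=C double bonds, fused to a five-membered ring containing one sulfur and two C=C double bonds.
The 6-membered ring has four sp³ carbons, so it is not fully conjugated — not aromatic (cyclohexene).
The fused 6/6-membered bicyclic (with one nitrogen) is a single π system with 10 sp² atoms and 10 π electrons from ring double bonds. 10 = 4(2)+2, so the system is aromatic and both rings count as aromatic (quinoline).
The fused 6/5-membered bicyclic (with one sulfur) is a single π system with 9 sp² atoms and 10 π electrons from ring double bonds plus a heteroatom lone pair. 10 = 4(2)+2, so the system is aromatic and both rings count as aromatic (benzothiophene).
4 of the 5 rings are aromatic. Total: 4.

4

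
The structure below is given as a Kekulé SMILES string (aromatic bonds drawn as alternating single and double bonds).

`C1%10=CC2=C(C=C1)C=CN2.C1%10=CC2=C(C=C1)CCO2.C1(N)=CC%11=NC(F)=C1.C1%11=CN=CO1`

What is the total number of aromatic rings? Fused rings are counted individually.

5

The SMILES encodes a six-membered carbon ring with three alternating C=C double bonds, fused to a five-membered ring containing one N–H nitrogen and two C=C double bonds; a six-membered carbon ring with three alternating C=C double bonds, fused to a five-membered ring containing one oxygen and two sp³ carbons; a six-membered ring of five carbons and one nitrogen with three alternating double bonds; a five-membered ring with an oxygen at position 1 and a nitrogen at position 3 (in a C=N bond), with two double bonds.
The fused 6/5-membered bicyclic (with one N–H) is a single π system with 9 sp² atoms and 10 π electrons from ring double bonds plus a heteroatom lone pair. 10 = 4(2)+2, so the system is aromatic and both rings count as aromatic (indole).
The 6-membered ring is planar and fully conjugated; 3 ring double bonds give 6 π electrons. Since 6 = 4n+2 (n=1), it is aromatic (benzene ring).
The 5-membered ring with one oxygen has two sp³ carbons, so it is not fully conjugated — not aromatic (oxolane ring).
The 6-membered ring with one nitrogen is fully conjugated (every ring atom contributes a p orbital); 3 ring double bonds give 6 π electrons. That satisfies 4n+2 with n=1, so it is aromatic (pyridine).
The 5-membered ring with one oxygen and one =N– is planar and fully conjugated; 2 ring double bonds (4 π electrons) plus a heteroatom lone pair (2) give 6 π electrons. That satisfies 4n+2 with n=1, so it is aromatic (oxazole).
5 of the 6 rings are aromatic. Total: 5.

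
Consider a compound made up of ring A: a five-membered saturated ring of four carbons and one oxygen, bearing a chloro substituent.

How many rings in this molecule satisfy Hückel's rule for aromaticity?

0

Ring A has only sp³ atoms, so it is not fully conjugated — not aromatic (tetrahydrofuran).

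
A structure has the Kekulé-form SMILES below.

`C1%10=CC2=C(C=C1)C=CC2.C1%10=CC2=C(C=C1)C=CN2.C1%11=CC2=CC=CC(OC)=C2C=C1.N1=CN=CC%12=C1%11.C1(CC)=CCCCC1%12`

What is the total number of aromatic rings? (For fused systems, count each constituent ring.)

6

The SMILES encodes a six-membered carbon ring with three alternating C=C double bonds, fused to a five-membered carbon ring containing one C=C double bond and one sp³ carbon; a six-membered carbon ring with three alternating C=C double bonds, fused to a five-membered ring containing one N–H nitrogen and two C=C double bonds; two fused six-membered carbon rings, each with three alternating C=C double bonds; a six-membered ring with nitrogens at positions 1 and 3 and three alternating double bonds; a six-membered carbon ring with one C=C double bond.
The 6-membered ring is planar and fully conjugated; 3 ring double bonds give 6 π electrons. Since 6 = 4n+2 (n=1), it is aromatic (benzene ring).
The 5-membered ring has one sp³ carbon, so it is not fully conjugated — not aromatic (cyclopentene ring).
The fused 6/5-membered bicyclic (with one N–H) is a single π system with 9 sp² atoms and 10 π electrons from ring double bonds plus a heteroatom lone pair. 10 = 4(2)+2, so the system is aromatic and both rings count as aromatic (indole).
The fused 6/6-membered bicyclic is a single π system with 10 sp² atoms and 10 π electrons from ring double bonds. 10 = 4(2)+2, so the system is aromatic and both rings count as aromatic (naphthalene).
The 6-membered ring with two nitrogens (1,3) is planar and fully conjugated; 3 ring double bonds give 6 π electrons. 6 = 4(1)+2, so it is aromatic (pyrimidine).
The second 6-membered ring has four sp³ carbons, so it is not fully conjugated — not aromatic (cyclohexene).
6 of the 8 rings are aromatic. Total: 6.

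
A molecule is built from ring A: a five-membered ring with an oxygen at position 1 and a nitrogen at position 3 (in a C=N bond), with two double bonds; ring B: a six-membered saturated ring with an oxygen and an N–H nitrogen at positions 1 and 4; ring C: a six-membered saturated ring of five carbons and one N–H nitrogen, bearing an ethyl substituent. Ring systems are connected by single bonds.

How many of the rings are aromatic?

1

Ring A has a continuous p-orbital overlap around the ring; 2 ring double bonds (4 π electrons) plus a heteroatom lone pair (2) give 6 π electrons. That satisfies 4n+2 with n=1, so ring A is aromatic (oxazole).
Ring B has only sp³ atoms, so it is not fully conjugated — not aromatic (morpholine).
Ring C has only sp³ atoms, so it is not fully conjugated — not aromatic (piperidine).
Aromatic: A. Total: 1.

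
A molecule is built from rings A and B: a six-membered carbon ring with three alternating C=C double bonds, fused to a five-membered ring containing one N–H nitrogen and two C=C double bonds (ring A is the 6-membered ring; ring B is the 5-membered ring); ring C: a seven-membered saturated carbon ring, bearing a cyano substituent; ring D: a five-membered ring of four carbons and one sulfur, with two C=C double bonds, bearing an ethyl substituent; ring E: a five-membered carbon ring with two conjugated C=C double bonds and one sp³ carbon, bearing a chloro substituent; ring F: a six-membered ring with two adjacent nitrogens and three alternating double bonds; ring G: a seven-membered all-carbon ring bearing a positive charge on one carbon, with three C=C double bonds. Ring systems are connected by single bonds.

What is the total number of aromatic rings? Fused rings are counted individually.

Rings A and B form a fused bicyclic system (with one N–H) with 9 sp² atoms and 10 π electrons from ring double bonds plus a heteroatom lone pair. 10 = 4(2)+2, so the system is aromatic and both rings count as aromatic (indole).
Ring C has only sp³ atoms, so it is not fully conjugated — not aromatic (cycloheptane).
Ring D is fully conjugated (every ring atom contributes a p orbital); 2 ring double bonds (4 π electrons) plus a heteroatom lone pair (2) give 6 π electrons. Since 6 = 4n+2 (n=1), ring D is aromatic (thiophene).
Ring E has one sp³ carbon, so it is not fully conjugated — not aromatic (cyclopentadiene).
Ring F is fully conjugated (every ring atom contributes a p orbital); 3 ring double bonds give 6 π electrons. Since 6 = 4n+2 (n=1), ring F is aromatic (pyridazine).
Ring G is fully conjugated (every ring atom contributes a p orbital); 3 ring double bonds (6 π electrons) plus the carbocation's empty p orbital (0, but keeps the ring conjugated) give 6 π electrons. Since 6 = 4n+2 (n=1), ring G is aromatic (tropylium cation).
Aromatic: A, B, D, F, G. Total: 5.

5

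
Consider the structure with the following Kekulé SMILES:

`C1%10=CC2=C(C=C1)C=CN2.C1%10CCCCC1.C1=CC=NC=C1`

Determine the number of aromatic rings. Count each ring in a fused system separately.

The SMILES encodes a six-membered carbon ring with three alternating C=C double bonds, fused to a five-membered ring containing one N–H nitrogen and two C=C double bonds; a six-membered saturated carbon ring; a six-membered ring of five carbons and one nitrogen with three alternating double bonds.
The fused 6/5-membered bicyclic (with one N–H) is a single π system with 9 sp² atoms and 10 π electrons from ring double bonds plus a heteroatom lone pair. 10 = 4(2)+2, so the system is aromatic and both rings count as aromatic (indole).
The 6-membered ring has only sp³ atoms, so it is not fully conjugated — not aromatic (cyclohexane).
The 6-membered ring with one nitrogen is planar and fully conjugated; 3 ring double bonds give 6 π electrons. 6 = 4(1)+2, so it is aromatic (pyridine).
3 of the 4 rings are aromatic. Total: 3.

3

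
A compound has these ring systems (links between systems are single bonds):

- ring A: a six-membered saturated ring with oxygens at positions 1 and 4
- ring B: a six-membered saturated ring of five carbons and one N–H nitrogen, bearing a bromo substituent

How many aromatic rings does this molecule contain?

Ring A has only sp³ atoms, so it is not fully conjugated — not aromatic (1,4-dioxane).
Ring B has only sp³ atoms, so it is not fully conjugated — not aromatic (piperidine).
No ring is aromatic. Total: 0.

0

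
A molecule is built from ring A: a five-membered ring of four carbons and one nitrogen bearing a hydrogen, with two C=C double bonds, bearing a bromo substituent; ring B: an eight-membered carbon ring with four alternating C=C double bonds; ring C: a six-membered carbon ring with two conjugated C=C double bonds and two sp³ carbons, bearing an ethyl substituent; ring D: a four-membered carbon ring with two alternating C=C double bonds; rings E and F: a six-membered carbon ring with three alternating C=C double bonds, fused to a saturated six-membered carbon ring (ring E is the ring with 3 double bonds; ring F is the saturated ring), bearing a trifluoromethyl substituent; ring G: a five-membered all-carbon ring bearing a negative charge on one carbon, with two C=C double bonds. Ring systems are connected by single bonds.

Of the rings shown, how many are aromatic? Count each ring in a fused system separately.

Ring A is planar and fully conjugated; 2 ring double bonds (4 π electrons) plus a heteroatom lone pair (2) give 6 π electrons. 6 = 4(1)+2, so ring A is aromatic (pyrrole).
Ring B has only sp² ring atoms; a planar conformation would have a fully conjugated π system of 8 electrons. But 8 = 4(2), which is 4n not 4n+2, so ring B is not aromatic (cyclooctatetraene) — cyclooctatetraene distorts into a non-planar tub to avoid antiaromaticity.
Ring C has two sp³ carbons, so it is not fully conjugated — not aromatic (1,3-cyclohexadiene).
Ring D has only sp² ring atoms; a planar conformation would have a fully conjugated π system of 4 electrons. But 4 = 4(1), which is 4n not 4n+2, so ring D is not aromatic (cyclobutadiene) — cyclobutadiene is antiaromatic and distorts to a rectangle.
Ring E has a continuous p-orbital overlap around the ring; 3 ring double bonds give 6 π electrons. That satisfies 4n+2 with n=1, so ring E is aromatic (benzene ring).
Ring F has four sp³ carbons, so it is not fully conjugated — not aromatic (cyclohexane ring).
Ring G is planar and fully conjugated; 2 ring double bonds (4 π electrons) plus the carbanion lone pair (2) give 6 π electrons. That satisfies 4n+2 with n=1, so ring G is aromatic (cyclopentadienyl anion).
Aromatic: A, E, G. Total: 3.

3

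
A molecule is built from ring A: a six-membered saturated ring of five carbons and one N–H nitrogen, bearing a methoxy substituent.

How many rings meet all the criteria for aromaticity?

0

Ring A has only sp³ atoms, so it is not fully conjugated — not aromatic (piperidine).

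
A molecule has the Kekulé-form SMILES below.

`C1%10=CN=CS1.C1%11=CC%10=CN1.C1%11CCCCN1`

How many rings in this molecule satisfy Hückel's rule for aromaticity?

2

The SMILES encodes a five-membered ring with a sulfur at position 1 and a nitrogen at position 3 (in a C=N bond), with two double bonds; a five-membered ring of four carbons and one nitrogen bearing a hydrogen, with two C=C double bonds; a six-membered saturated ring of five carbons and one N–H nitrogen.
The 5-membered ring with one sulfur and one =N– is fully conjugated (every ring atom contributes a p orbital); 2 ring double bonds (4 π electrons) plus a heteroatom lone pair (2) give 6 π electrons. That satisfies 4n+2 with n=1, so it is aromatic (thiazole).
The 5-membered ring with one N–H is fully conjugated (every ring atom contributes a p orbital); 2 ring double bonds (4 π electrons) plus a heteroatom lone pair (2) give 6 π electrons. That satisfies 4n+2 with n=1, so it is aromatic (pyrrole).
The 6-membered ring with one N–H has only sp³ atoms, so it is not fully conjugated — not aromatic (piperidine).
2 of the 3 rings are aromatic. Total: 2.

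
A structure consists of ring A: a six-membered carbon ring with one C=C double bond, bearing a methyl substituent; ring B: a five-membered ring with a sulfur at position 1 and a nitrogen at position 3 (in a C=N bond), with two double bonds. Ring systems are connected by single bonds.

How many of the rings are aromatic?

Ring A has four sp³ carbons, so it is not fully conjugated — not aromatic (cyclohexene).
Ring B is planar and fully conjugated; 2 ring double bonds (4 π electrons) plus a heteroatom lone pair (2) give 6 π electrons. Since 6 = 4n+2 (n=1), ring B is aromatic (thiazole).
Aromatic: B. Total: 1.

1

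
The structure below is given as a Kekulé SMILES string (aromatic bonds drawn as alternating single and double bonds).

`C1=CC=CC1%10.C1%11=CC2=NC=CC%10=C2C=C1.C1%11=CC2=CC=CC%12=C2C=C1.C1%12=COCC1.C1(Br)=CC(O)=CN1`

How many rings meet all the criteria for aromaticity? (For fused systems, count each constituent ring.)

5

The SMILES encodes a five-membered carbon ring with two conjugated C=C double bonds and one sp³ carbon; two fused six-membered rings, each with three alternating double bonds; one ring is all carbon and the other has one ring nitrogen; two fused six-membered carbon rings, each with three alternating C=C double bonds; a five-membered ring of four carbons and one oxygen, with one C=C double bond and two sp³ carbons; a five-membered ring of four carbons and one nitrogen bearing a hydrogen, with two C=C double bonds.
The 5-membered ring has one sp³ carbon, so it is not fully conjugated — not aromatic (cyclopentadiene).
The fused 6/6-membered bicyclic (with one nitrogen) is a single π system with 10 sp² atoms and 10 π electrons from ring double bonds. 10 = 4(2)+2, so the system is aromatic and both rings count as aromatic (quinoline).
The fused 6/6-membered bicyclic is a single π system with 10 sp² atoms and 10 π electrons from ring double bonds. 10 = 4(2)+2, so the system is aromatic and both rings count as aromatic (naphthalene).
The 5-membered ring with one oxygen has two sp³ carbons, so it is not fully conjugated — not aromatic (2,3-dihydrofuran).
The 5-membered ring with one N–H is planar and fully conjugated; 2 ring double bonds (4 π electrons) plus a heteroatom lone pair (2) give 6 π electrons. That satisfies 4n+2 with n=1, so it is aromatic (pyrrole).
5 of the 7 rings are aromatic. Total: 5.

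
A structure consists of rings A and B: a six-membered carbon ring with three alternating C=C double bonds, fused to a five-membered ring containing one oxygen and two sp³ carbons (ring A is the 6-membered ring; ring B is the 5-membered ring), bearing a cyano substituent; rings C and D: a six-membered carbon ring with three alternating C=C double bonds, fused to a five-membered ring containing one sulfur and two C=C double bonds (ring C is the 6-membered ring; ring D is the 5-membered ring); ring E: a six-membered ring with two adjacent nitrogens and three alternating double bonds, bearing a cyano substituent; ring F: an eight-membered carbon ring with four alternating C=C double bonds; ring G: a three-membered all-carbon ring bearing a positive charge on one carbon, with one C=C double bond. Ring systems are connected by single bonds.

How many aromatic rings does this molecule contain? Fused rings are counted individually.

Ring A has a continuous p-orbital overlap around the ring; 3 ring double bonds give 6 π electrons. Since 6 = 4n+2 (n=1), ring A is aromatic (benzene ring).
Ring B has two sp³ carbons, so it is not fully conjugated — not aromatic (oxolane ring).
Rings C and D form a fused bicyclic system (with one sulfur) with 9 sp² atoms and 10 π electrons from ring double bonds plus a heteroatom lone pair. 10 = 4(2)+2, so the system is aromatic and both rings count as aromatic (benzothiophene).
Ring E has a continuous p-orbital overlap around the ring; 3 ring double bonds give 6 π electrons. That satisfies 4n+2 with n=1, so ring E is aromatic (pyridazine).
Ring F has only sp² ring atoms; a planar conformation would have a fully conjugated π system of 8 electrons. But 8 = 4(2), which is 4n not 4n+2, so ring F is not aromatic (cyclooctatetraene) — cyclooctatetraene distorts into a non-planar tub to avoid antiaromaticity.
Ring G is planar and fully conjugated; 1 ring double bond (2 π electrons) plus the carbocation's empty p orbital (0, but keeps the ring conjugated) give 2 π electrons. Since 2 = 4n+2 (n=0), ring G is aromatic (cyclopropenyl cation).
Aromatic: A, C, D, E, G. Total: 5.

5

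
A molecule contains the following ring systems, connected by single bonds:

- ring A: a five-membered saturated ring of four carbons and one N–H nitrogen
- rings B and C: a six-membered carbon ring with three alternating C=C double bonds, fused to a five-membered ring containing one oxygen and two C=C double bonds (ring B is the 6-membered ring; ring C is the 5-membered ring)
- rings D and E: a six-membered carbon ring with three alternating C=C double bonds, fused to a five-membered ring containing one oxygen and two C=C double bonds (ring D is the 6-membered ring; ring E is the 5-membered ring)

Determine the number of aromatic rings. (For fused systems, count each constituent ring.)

4

Ring A has only sp³ atoms, so it is not fully conjugated — not aromatic (pyrrolidine).
Rings B and C form a fused bicyclic system (with one oxygen) with 9 sp² atoms and 10 π electrons from ring double bonds plus a heteroatom lone pair. 10 = 4(2)+2, so the system is aromatic and both rings count as aromatic (benzofuran).
Rings D and E form a fused bicyclic system (with one oxygen) with 9 sp² atoms and 10 π electrons from ring double bonds plus a heteroatom lone pair. 10 = 4(2)+2, so the system is aromatic and both rings count as aromatic (benzofuran).
Aromatic: B, C, D, E. Total: 4.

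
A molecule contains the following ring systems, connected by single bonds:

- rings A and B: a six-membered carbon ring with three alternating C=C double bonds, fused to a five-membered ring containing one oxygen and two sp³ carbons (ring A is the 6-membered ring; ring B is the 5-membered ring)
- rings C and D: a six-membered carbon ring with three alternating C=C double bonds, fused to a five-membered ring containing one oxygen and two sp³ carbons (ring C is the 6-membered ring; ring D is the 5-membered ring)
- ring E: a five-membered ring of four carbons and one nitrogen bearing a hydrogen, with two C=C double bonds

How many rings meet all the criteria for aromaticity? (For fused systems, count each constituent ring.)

3

Ring A has a continuous p-orbital overlap around the ring; 3 ring double bonds give 6 π electrons. Since 6 = 4n+2 (n=1), ring A is aromatic (benzene ring).
Ring B has two sp³ carbons, so it is not fully conjugated — not aromatic (oxolane ring).
Ring C is planar and fully conjugated; 3 ring double bonds give 6 π electrons. Since 6 = 4n+2 (n=1), ring C is aromatic (benzene ring).
Ring D has two sp³ carbons, so it is not fully conjugated — not aromatic (oxolane ring).
Ring E is fully conjugated (every ring atom contributes a p orbital); 2 ring double bonds (4 π electrons) plus a heteroatom lone pair (2) give 6 π electrons. Since 6 = 4n+2 (n=1), ring E is aromatic (pyrrole).
Aromatic: A, C, E. Total: 3.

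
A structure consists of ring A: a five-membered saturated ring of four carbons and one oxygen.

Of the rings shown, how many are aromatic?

0

Ring A has only sp³ atoms, so it is not fully conjugated — not aromatic (tetrahydrofuran).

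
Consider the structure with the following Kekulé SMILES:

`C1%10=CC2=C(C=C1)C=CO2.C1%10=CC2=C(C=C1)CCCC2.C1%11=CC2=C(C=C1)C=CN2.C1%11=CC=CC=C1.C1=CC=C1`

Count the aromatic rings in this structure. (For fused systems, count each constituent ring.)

6

The SMILES encodes a six-membered carbon ring with three alternating C=C double bonds, fused to a five-membered ring containing one oxygen and two C=C double bonds; a six-membered carbon ring with three alternating C=C double bonds, fused to a saturated six-membered carbon ring; a six-membered carbon ring with three alternating C=C double bonds, fused to a five-membered ring containing one N–H nitrogen and two C=C double bonds; a six-membered carbon ring with three alternating C=C double bonds; a four-membered carbon ring with two alternating C=C double bonds.
The fused 6/5-membered bicyclic (with one oxygen) is a single π system with 9 sp² atoms and 10 π electrons from ring double bonds plus a heteroatom lone pair. 10 = 4(2)+2, so the system is aromatic and both rings count as aromatic (benzofuran).
The 6-membered ring is planar and fully conjugated; 3 ring double bonds give 6 π electrons. Since 6 = 4n+2 (n=1), it is aromatic (benzene ring).
The second 6-membered ring has four sp³ carbons, so it is not fully conjugated — not aromatic (cyclohexane ring).
The fused 6/5-membered bicyclic (with one N–H) is a single π system with 9 sp² atoms and 10 π electrons from ring double bonds plus a heteroatom lone pair. 10 = 4(2)+2, so the system is aromatic and both rings count as aromatic (indole).
The third 6-membered ring is fully conjugated (every ring atom contributes a p orbital); 3 ring double bonds give 6 π electrons. Since 6 = 4n+2 (n=1), it is aromatic (benzene).
The 4-membered ring has only sp² ring atoms; a planar conformation would have a fully conjugated π system of 4 electrons. But 4 = 4(1), which is 4n not 4n+2, so it is not aromatic (cyclobutadiene) — cyclobutadiene is antiaromatic and distorts to a rectangle.
6 of the 8 rings are aromatic. Total: 6.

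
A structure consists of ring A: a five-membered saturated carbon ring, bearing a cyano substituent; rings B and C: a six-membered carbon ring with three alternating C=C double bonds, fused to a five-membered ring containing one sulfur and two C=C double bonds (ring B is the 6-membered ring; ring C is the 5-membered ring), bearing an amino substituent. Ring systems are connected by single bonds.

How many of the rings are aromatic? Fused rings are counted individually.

Ring A has only sp³ atoms, so it is not fully conjugated — not aromatic (cyclopentane).
Rings B and C form a fused bicyclic system (with one sulfur) with 9 sp² atoms and 10 π electrons from ring double bonds plus a heteroatom lone pair. 10 = 4(2)+2, so the system is aromatic and both rings count as aromatic (benzothiophene).
Aromatic: B, C. Total: 2.

2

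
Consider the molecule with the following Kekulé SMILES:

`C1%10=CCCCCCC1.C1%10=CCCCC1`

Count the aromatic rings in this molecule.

The SMILES encodes an eight-membered carbon ring with one C=C double bond; a six-membered carbon ring with one C=C double bond.
The 8-membered ring has six sp³ carbons, so it is not fully conjugated — not aromatic (cyclooctene).
The 6-membered ring has four sp³ carbons, so it is not fully conjugated — not aromatic (cyclohexene).
None of the rings are aromatic. Total: 0.

0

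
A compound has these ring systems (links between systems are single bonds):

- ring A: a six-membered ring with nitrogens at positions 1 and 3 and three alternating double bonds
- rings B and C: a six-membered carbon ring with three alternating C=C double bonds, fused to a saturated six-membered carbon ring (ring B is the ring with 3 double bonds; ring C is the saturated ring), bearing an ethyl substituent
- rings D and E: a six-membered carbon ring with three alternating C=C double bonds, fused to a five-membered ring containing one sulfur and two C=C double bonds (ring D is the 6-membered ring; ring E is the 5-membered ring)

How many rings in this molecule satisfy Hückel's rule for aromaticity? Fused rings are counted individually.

4

Ring A has a continuous p-orbital overlap around the ring; 3 ring double bonds give 6 π electrons. 6 = 4(1)+2, so ring A is aromatic (pyrimidine).
Ring B is fully conjugated (every ring atom contributes a p orbital); 3 ring double bonds give 6 π electrons. Since 6 = 4n+2 (n=1), ring B is aromatic (benzene ring).
Ring C has four sp³ carbons, so it is not fully conjugated — not aromatic (cyclohexane ring).
Rings D and E form a fused bicyclic system (with one sulfur) with 9 sp² atoms and 10 π electrons from ring double bonds plus a heteroatom lone pair. 10 = 4(2)+2, so the system is aromatic and both rings count as aromatic (benzothiophene).
Aromatic: A, B, D, E. Total: 4.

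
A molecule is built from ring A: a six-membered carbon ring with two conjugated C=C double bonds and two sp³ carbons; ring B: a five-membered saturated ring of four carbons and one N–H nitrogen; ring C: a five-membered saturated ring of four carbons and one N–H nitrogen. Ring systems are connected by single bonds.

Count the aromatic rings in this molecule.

Ring A has two sp³ carbons, so it is not fully conjugated — not aromatic (1,3-cyclohexadiene).
Ring B has only sp³ atoms, so it is not fully conjugated — not aromatic (pyrrolidine).
Ring C has only sp³ atoms, so it is not fully conjugated — not aromatic (pyrrolidine).
No ring is aromatic. Total: 0.

0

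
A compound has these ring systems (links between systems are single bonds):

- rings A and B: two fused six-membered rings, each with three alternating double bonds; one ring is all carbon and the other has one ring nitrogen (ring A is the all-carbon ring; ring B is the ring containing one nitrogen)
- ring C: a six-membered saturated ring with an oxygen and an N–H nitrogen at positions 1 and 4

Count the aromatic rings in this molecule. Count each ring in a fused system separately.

2

Rings A and B form a fused bicyclic system (with one nitrogen) with 10 sp² atoms and 10 π electrons from ring double bonds. 10 = 4(2)+2, so the system is aromatic and both rings count as aromatic (quinoline).
Ring C has only sp³ atoms, so it is not fully conjugated — not aromatic (morpholine).
Aromatic: A, B. Total: 2.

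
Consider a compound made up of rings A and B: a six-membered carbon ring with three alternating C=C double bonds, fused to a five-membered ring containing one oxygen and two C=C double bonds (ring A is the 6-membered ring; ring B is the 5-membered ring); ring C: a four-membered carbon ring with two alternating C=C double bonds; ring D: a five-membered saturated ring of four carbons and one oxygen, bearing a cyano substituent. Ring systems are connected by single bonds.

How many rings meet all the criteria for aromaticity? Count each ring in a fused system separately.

2

Rings A and B form a fused bicyclic system (with one oxygen) with 9 sp² atoms and 10 π electrons from ring double bonds plus a heteroatom lone pair. 10 = 4(2)+2, so the system is aromatic and both rings count as aromatic (benzofuran).
Ring C has only sp² ring atoms; a planar conformation would have a fully conjugated π system of 4 electrons. But 4 = 4(1), which is 4n not 4n+2, so ring C is not aromatic (cyclobutadiene) — cyclobutadiene is antiaromatic and distorts to a rectangle.
Ring D has only sp³ atoms, so it is not fully conjugated — not aromatic (tetrahydrofuran).
Aromatic: A, B. Total: 2.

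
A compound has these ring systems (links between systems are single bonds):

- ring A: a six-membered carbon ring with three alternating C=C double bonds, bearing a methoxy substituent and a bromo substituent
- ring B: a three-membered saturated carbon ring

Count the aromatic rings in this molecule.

1

Ring A has a continuous p-orbital overlap around the ring; 3 ring double bonds give 6 π electrons. That satisfies 4n+2 with n=1, so ring A is aromatic (benzene).
Ring B has only sp³ atoms, so it is not fully conjugated — not aromatic (cyclopropane).
Aromatic: A. Total: 1.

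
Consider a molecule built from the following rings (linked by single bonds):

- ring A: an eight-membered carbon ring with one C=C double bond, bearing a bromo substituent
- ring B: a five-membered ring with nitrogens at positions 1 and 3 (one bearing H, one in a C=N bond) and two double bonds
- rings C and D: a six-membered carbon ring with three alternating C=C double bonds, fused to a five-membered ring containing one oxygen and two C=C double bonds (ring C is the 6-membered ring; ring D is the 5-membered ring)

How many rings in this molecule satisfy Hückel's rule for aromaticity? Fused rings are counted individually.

Ring A has six sp³ carbons, so it is not fully conjugated — not aromatic (cyclooctene).
Ring B is planar and fully conjugated; 2 ring double bonds (4 π electrons) plus a heteroatom lone pair (2) give 6 π electrons. 6 = 4(1)+2, so ring B is aromatic (imidazole).
Rings C and D form a fused bicyclic system (with one oxygen) with 9 sp² atoms and 10 π electrons from ring double bonds plus a heteroatom lone pair. 10 = 4(2)+2, so the system is aromatic and both rings count as aromatic (benzofuran).
Aromatic: B, C, D. Total: 3.

3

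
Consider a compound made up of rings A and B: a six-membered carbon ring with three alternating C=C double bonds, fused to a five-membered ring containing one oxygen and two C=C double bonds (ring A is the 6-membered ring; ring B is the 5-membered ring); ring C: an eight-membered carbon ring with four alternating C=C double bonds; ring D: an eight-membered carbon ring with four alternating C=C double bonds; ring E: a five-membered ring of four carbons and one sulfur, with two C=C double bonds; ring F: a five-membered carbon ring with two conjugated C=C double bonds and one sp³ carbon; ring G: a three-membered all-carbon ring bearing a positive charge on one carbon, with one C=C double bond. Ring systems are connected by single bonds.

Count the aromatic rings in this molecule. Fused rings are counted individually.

Rings A and B form a fused bicyclic system (with one oxygen) with 9 sp² atoms and 10 π electrons from ring double bonds plus a heteroatom lone pair. 10 = 4(2)+2, so the system is aromatic and both rings count as aromatic (benzofuran).
Ring C has only sp² ring atoms; a planar conformation would have a fully conjugated π system of 8 electrons. But 8 = 4(2), which is 4n not 4n+2, so ring C is not aromatic (cyclooctatetraene) — cyclooctatetraene distorts into a non-planar tub to avoid antiaromaticity.
Ring D has only sp² ring atoms; a planar conformation would have a fully conjugated π system of 8 electrons. But 8 = 4(2), which is 4n not 4n+2, so ring D is not aromatic (cyclooctatetraene) — cyclooctatetraene distorts into a non-planar tub to avoid antiaromaticity.
Ring E has a continuous p-orbital overlap around the ring; 2 ring double bonds (4 π electrons) plus a heteroatom lone pair (2) give 6 π electrons. 6 = 4(1)+2, so ring E is aromatic (thiophene).
Ring F has one sp³ carbon, so it is not fully conjugated — not aromatic (cyclopentadiene).
Ring G has a continuous p-orbital overlap around the ring; 1 ring double bond (2 π electrons) plus the carbocation's empty p orbital (0, but keeps the ring conjugated) give 2 π electrons. That satisfies 4n+2 with n=0, so ring G is aromatic (cyclopropenyl cation).
Aromatic: A, B, E, G. Total: 4.

4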